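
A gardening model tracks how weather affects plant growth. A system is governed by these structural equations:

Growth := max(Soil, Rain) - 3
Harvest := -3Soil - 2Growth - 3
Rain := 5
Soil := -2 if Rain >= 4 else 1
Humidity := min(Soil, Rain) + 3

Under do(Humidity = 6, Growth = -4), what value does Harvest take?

The joint intervention fixes Humidity = 6, Growth = -4, removing each variable's own equation.
Soil = -2 if Rain >= 4 else 1  [with Rain=5]  = -2
Harvest = -3Soil - 2Growth - 3  [with Soil=-2, Growth=-4]  = 11

11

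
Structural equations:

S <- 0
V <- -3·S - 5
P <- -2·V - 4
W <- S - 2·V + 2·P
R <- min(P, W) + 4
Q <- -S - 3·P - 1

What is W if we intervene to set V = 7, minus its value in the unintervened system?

Under do(V=7), the mechanism V <- -3·S - 5 is discarded; V is fixed at 7.
P = -2·V - 4  [with V=7]  = -18
W = S - 2·V + 2·P  [with S=0, V=7, P=-18]  = -50
Without intervention: V = -3·S - 5  [with S=0]  = -5; P = -2·V - 4  [with V=-5]  = 6; W = S - 2·V + 2·P  [with S=0, V=-5, P=6]  = 22.
Change = -50 − 22 = -72.

-72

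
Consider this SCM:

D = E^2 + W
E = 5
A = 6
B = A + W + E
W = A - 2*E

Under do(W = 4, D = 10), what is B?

Setting W = 4, D = 10 by intervention discards those variables' equations.
B = A + W + E  [with A=6, W=4, E=5]  = 15

15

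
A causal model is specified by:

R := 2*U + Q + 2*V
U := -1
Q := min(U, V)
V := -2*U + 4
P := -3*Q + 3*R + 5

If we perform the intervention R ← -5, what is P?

-7

Intervening sets R = -5 and removes its equation (R := 2*U + Q + 2*V).
V = -2*U + 4  [with U=-1]  = 6
Q = min(U, V)  [with U=-1, V=6]  = -1
P = -3*Q + 3*R + 5  [with Q=-1, R=-5]  = -7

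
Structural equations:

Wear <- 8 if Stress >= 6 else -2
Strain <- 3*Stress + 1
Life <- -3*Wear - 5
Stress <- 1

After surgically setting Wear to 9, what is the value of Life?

-32

The intervention breaks the incoming arrows to Wear: Wear <- 8 if Stress >= 6 else -2 no longer applies, and Wear = 9.
Life = -3*Wear - 5  [with Wear=9]  = -32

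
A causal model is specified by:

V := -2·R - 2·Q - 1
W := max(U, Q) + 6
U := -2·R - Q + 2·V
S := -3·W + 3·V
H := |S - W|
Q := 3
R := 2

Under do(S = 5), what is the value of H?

4

Intervening sets S = 5 and removes its equation (S := -3·W + 3·V).
V = -2·R - 2·Q - 1  [with R=2, Q=3]  = -11
U = -2·R - Q + 2·V  [with R=2, Q=3, V=-11]  = -29
W = max(U, Q) + 6  [with U=-29, Q=3]  = 9
H = |S - W|  [with S=5, W=9]  = 4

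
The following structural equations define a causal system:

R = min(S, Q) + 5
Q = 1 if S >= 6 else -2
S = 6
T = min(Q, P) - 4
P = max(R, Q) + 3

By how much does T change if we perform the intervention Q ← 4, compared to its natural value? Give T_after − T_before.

do(Q=4) replaces the equation Q = 1 if S >= 6 else -2 with the constant Q = 4.
R = min(S, Q) + 5  [with S=6, Q=4]  = 9
P = max(R, Q) + 3  [with R=9, Q=4]  = 12
T = min(Q, P) - 4  [with Q=4, P=12]  = 0
Without intervention: Q = 1 if S >= 6 else -2  [with S=6]  = 1; R = min(S, Q) + 5  [with S=6, Q=1]  = 6; P = max(R, Q) + 3  [with R=6, Q=1]  = 9; T = min(Q, P) - 4  [with Q=1, P=9]  = -3.
Change = 0 − (-3) = 3.

3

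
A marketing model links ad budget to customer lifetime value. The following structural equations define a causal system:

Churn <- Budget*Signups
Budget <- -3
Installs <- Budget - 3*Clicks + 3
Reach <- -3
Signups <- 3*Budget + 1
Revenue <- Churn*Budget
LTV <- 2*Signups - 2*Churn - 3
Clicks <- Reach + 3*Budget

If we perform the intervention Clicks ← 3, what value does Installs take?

The intervention breaks the incoming arrows to Clicks: Clicks <- Reach + 3*Budget no longer applies, and Clicks = 3.
Installs = Budget - 3*Clicks + 3  [with Budget=-3, Clicks=3]  = -9

-9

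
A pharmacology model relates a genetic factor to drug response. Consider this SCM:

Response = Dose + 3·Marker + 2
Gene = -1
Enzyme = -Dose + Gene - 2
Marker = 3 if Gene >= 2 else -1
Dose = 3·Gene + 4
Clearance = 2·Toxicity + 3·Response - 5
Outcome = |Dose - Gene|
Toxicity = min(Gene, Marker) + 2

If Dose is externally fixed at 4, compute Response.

3

do(Dose=4) replaces the equation Dose = 3·Gene + 4 with the constant Dose = 4.
Marker = 3 if Gene >= 2 else -1  [with Gene=-1]  = -1
Response = Dose + 3·Marker + 2  [with Dose=4, Marker=-1]  = 3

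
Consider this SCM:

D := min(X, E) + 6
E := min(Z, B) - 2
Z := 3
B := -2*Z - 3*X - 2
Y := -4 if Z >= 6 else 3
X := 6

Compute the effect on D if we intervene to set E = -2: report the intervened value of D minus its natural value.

The intervention breaks the incoming arrows to E: E := min(Z, B) - 2 no longer applies, and E = -2.
D = min(X, E) + 6  [with X=6, E=-2]  = 4
Without intervention: B = -2*Z - 3*X - 2  [with Z=3, X=6]  = -26; E = min(Z, B) - 2  [with Z=3, B=-26]  = -28; D = min(X, E) + 6  [with X=6, E=-28]  = -22.
Change = 4 − (-22) = 26.

26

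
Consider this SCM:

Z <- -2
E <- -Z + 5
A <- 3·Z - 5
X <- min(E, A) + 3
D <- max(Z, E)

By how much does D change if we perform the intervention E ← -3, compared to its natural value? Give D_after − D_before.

-9

do(E=-3) replaces the equation E <- -Z + 5 with the constant E = -3.
D = max(Z, E)  [with Z=-2, E=-3]  = -2
Without intervention: E = -Z + 5  [with Z=-2]  = 7; D = max(Z, E)  [with Z=-2, E=7]  = 7.
Change = -2 − 7 = -9.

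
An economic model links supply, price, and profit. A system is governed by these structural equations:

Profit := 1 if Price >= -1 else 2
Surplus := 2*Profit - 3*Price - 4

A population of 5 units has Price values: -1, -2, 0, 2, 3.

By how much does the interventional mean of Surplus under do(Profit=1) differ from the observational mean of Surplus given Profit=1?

1.8

Under do(Profit=1), Profit's equation is replaced by Profit=1 for every unit. Per-unit Surplus: 1, 4, -2, -8, -11. Mean = -3.2.
Conditioning on Profit=1 selects the 4 unit(s) with Price ∈ {-1, 0, 2, 3}. Their Surplus values: 1, -2, -8, -11. Mean = -5.
Difference = -3.2 − (-5) = 1.8.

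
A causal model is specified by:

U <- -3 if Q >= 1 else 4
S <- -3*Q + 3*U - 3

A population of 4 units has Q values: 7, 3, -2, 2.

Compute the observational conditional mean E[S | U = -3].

Conditioning on U=-3 selects the 3 unit(s) with Q ∈ {7, 3, 2}. Their S values: -33, -21, -18. Mean = -24.

-24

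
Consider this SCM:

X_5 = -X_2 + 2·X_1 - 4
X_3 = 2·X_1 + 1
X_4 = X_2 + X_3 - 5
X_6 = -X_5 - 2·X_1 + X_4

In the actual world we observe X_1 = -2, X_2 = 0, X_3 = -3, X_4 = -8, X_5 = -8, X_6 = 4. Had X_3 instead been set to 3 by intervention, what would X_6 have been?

10

The intervention breaks the incoming arrows to X_3: X_3 = 2·X_1 + 1 no longer applies, and X_3 = 3.
X_4 = X_2 + X_3 - 5  [with X_2=0, X_3=3]  = -2
X_5 = -X_2 + 2·X_1 - 4  [with X_2=0, X_1=-2]  = -8
X_6 = -X_5 - 2·X_1 + X_4  [with X_5=-8, X_1=-2, X_4=-2]  = 10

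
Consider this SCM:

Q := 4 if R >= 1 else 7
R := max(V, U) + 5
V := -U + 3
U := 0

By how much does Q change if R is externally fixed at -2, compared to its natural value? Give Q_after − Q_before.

3

The intervention breaks the incoming arrows to R: R := max(V, U) + 5 no longer applies, and R = -2.
Q = 4 if R >= 1 else 7  [with R=-2]  = 7
Without intervention: V = -U + 3  [with U=0]  = 3; R = max(V, U) + 5  [with V=3, U=0]  = 8; Q = 4 if R >= 1 else 7  [with R=8]  = 4.
Change = 7 − 4 = 3.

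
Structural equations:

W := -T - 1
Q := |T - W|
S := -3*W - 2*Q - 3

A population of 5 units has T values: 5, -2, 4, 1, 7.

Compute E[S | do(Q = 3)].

Under do(Q=3), Q's equation is replaced by Q=3 for every unit. Per-unit S: 9, -12, 6, -3, 15. Mean = 3.

3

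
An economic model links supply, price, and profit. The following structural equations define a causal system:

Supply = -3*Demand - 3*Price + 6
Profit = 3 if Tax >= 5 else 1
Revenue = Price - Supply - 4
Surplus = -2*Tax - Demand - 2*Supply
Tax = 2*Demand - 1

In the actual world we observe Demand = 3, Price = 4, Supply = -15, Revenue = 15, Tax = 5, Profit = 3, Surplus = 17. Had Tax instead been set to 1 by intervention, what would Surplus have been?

25

Under do(Tax=1), the mechanism Tax = 2*Demand - 1 is discarded; Tax is fixed at 1.
Supply = -3*Demand - 3*Price + 6  [with Demand=3, Price=4]  = -15
Surplus = -2*Tax - Demand - 2*Supply  [with Tax=1, Demand=3, Supply=-15]  = 25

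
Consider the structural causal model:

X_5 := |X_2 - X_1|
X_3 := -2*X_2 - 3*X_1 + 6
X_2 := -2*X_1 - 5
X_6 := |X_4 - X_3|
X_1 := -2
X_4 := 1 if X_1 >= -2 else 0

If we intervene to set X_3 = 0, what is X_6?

1

The intervention breaks the incoming arrows to X_3: X_3 := -2*X_2 - 3*X_1 + 6 no longer applies, and X_3 = 0.
X_4 = 1 if X_1 >= -2 else 0  [with X_1=-2]  = 1
X_6 = |X_4 - X_3|  [with X_4=1, X_3=0]  = 1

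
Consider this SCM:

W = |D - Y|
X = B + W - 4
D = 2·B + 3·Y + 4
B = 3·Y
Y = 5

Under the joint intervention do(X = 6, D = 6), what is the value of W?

1

Under do(X = 6, D = 6), each intervened variable's structural equation is replaced by its fixed value.
W = |D - Y|  [with D=6, Y=5]  = 1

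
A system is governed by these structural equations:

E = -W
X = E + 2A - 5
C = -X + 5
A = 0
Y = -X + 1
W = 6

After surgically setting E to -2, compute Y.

The intervention breaks the incoming arrows to E: E = -W no longer applies, and E = -2.
X = E + 2A - 5  [with E=-2, A=0]  = -7
Y = -X + 1  [with X=-7]  = 8

8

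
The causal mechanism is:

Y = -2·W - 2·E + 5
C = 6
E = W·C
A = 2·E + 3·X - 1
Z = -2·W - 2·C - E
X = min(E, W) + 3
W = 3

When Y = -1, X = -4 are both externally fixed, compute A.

Setting Y = -1, X = -4 by intervention discards those variables' equations.
E = W·C  [with W=3, C=6]  = 18
A = 2·E + 3·X - 1  [with E=18, X=-4]  = 23

23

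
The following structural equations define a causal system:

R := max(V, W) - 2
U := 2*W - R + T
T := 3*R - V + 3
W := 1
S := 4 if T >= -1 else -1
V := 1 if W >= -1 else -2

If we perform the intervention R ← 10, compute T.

The intervention breaks the incoming arrows to R: R := max(V, W) - 2 no longer applies, and R = 10.
V = 1 if W >= -1 else -2  [with W=1]  = 1
T = 3*R - V + 3  [with R=10, V=1]  = 32

32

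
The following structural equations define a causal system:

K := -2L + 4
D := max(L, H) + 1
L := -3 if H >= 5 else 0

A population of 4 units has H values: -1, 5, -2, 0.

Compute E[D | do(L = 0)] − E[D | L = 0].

do(L=0) breaks L's dependence on H. With L=0 fixed, D across the units is 1, 6, 1, 1, mean 2.25.
Observing L=0 restricts to units where L's equation naturally yields 0: H ∈ {-1, -2, 0}. In that subpopulation D = 1, 1, 1, mean 1.
Difference = 2.25 − 1 = 1.25.

1.25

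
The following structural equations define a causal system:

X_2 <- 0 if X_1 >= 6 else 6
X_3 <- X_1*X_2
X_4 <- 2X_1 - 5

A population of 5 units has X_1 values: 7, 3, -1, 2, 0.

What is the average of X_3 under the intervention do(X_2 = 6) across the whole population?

13.2

Under do(X_2=6), X_2's equation is replaced by X_2=6 for every unit. Per-unit X_3: 42, 18, -6, 12, 0. Mean = 13.2.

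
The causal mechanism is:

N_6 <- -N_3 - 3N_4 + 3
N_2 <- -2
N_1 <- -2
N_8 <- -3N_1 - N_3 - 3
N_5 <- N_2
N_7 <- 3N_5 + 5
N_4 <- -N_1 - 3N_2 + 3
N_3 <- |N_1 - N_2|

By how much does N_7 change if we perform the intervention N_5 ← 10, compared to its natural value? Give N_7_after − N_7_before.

36

Under do(N_5=10), the mechanism N_5 <- N_2 is discarded; N_5 is fixed at 10.
N_7 = 3N_5 + 5  [with N_5=10]  = 35
Without intervention: N_5 = N_2  [with N_2=-2]  = -2; N_7 = 3N_5 + 5  [with N_5=-2]  = -1.
Change = 35 − (-1) = 36.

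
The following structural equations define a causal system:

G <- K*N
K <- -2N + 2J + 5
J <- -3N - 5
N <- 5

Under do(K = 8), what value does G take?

The intervention breaks the incoming arrows to K: K <- -2N + 2J + 5 no longer applies, and K = 8.
G = K*N  [with K=8, N=5]  = 40

40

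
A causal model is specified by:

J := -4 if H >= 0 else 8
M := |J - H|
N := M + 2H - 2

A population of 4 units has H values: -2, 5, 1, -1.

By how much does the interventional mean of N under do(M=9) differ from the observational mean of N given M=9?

Under do(M=9), M's equation is replaced by M=9 for every unit. Per-unit N: 3, 17, 9, 5. Mean = 8.5.
E[N|M=9] averages over only the 2 units with M=9 (H = 5, -1): N = 17, 5, mean 11.
Difference = 8.5 − 11 = -2.5.

-2.5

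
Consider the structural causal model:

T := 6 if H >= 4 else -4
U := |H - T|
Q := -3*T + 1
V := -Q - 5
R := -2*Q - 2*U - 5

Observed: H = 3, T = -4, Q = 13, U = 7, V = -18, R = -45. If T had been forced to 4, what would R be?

Under do(T=4), the mechanism T := 6 if H >= 4 else -4 is discarded; T is fixed at 4.
Q = -3*T + 1  [with T=4]  = -11
U = |H - T|  [with H=3, T=4]  = 1
R = -2*Q - 2*U - 5  [with Q=-11, U=1]  = 15

15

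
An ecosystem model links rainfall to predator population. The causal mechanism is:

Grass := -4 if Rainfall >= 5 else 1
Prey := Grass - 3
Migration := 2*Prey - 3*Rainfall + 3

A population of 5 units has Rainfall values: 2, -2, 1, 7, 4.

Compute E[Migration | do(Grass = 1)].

Every unit gets Grass=1 under the intervention. Migration values become -7, 5, -4, -22, -13; E[Migration|do(Grass=1)] = -8.2.

-8.2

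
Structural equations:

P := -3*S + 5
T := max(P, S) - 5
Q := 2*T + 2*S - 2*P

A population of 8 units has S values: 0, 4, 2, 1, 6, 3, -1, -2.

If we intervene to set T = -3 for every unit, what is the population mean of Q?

-3

Every unit gets T=-3 under the intervention. Q values become -16, 16, 0, -8, 32, 8, -24, -32; E[Q|do(T=-3)] = -3.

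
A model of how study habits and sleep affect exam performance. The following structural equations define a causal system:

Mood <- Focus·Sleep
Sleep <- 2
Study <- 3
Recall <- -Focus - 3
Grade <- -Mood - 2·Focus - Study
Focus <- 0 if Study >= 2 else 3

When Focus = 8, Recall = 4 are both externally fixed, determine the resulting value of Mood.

The joint intervention fixes Focus = 8, Recall = 4, removing each variable's own equation.
Mood = Focus·Sleep  [with Focus=8, Sleep=2]  = 16

16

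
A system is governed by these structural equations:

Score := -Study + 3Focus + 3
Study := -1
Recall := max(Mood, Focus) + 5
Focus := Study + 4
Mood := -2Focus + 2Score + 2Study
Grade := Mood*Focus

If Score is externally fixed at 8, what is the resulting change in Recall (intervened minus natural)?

do(Score=8) replaces the equation Score := -Study + 3Focus + 3 with the constant Score = 8.
Focus = Study + 4  [with Study=-1]  = 3
Mood = -2Focus + 2Score + 2Study  [with Focus=3, Score=8, Study=-1]  = 8
Recall = max(Mood, Focus) + 5  [with Mood=8, Focus=3]  = 13
Without intervention: Focus = Study + 4  [with Study=-1]  = 3; Score = -Study + 3Focus + 3  [with Study=-1, Focus=3]  = 13; Mood = -2Focus + 2Score + 2Study  [with Focus=3, Score=13, Study=-1]  = 18; Recall = max(Mood, Focus) + 5  [with Mood=18, Focus=3]  = 23.
Change = 13 − 23 = -10.

-10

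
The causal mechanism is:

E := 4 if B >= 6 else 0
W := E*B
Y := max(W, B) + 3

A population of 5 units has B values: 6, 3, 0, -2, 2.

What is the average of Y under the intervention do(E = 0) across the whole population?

Every unit gets E=0 under the intervention. Y values become 9, 6, 3, 3, 5; E[Y|do(E=0)] = 5.2.

5.2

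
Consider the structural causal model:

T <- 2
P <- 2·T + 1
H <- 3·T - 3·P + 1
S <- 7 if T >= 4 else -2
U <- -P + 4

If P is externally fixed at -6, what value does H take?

25

The intervention breaks the incoming arrows to P: P <- 2·T + 1 no longer applies, and P = -6.
H = 3·T - 3·P + 1  [with T=2, P=-6]  = 25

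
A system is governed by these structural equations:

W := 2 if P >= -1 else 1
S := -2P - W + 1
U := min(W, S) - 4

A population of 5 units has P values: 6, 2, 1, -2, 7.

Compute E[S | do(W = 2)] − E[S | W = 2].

The intervention sets W=2 in all 5 units regardless of P. Recomputing S per unit gives -13, -5, -3, 3, -15; average -6.6.
Conditioning on W=2 selects the 4 unit(s) with P ∈ {6, 2, 1, 7}. Their S values: -13, -5, -3, -15. Mean = -9.
Difference = -6.6 − (-9) = 2.4.

2.4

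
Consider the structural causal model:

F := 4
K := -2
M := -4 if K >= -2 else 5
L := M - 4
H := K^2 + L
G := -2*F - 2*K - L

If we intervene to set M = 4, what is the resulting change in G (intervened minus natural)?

The intervention breaks the incoming arrows to M: M := -4 if K >= -2 else 5 no longer applies, and M = 4.
L = M - 4  [with M=4]  = 0
G = -2*F - 2*K - L  [with F=4, K=-2, L=0]  = -4
Without intervention: M = -4 if K >= -2 else 5  [with K=-2]  = -4; L = M - 4  [with M=-4]  = -8; G = -2*F - 2*K - L  [with F=4, K=-2, L=-8]  = 4.
Change = -4 − 4 = -8.

-8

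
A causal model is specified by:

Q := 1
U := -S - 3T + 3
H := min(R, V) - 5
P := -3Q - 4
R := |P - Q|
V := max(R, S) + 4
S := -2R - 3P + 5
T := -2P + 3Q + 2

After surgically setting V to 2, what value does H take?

Intervening sets V = 2 and removes its equation (V := max(R, S) + 4).
P = -3Q - 4  [with Q=1]  = -7
R = |P - Q|  [with P=-7, Q=1]  = 8
H = min(R, V) - 5  [with R=8, V=2]  = -3

-3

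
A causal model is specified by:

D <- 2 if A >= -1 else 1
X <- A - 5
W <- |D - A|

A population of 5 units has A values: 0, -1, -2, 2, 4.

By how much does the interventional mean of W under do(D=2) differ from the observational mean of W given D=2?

0.45

Every unit gets D=2 under the intervention. W values become 2, 3, 4, 0, 2; E[W|do(D=2)] = 2.2.
E[W|D=2] averages over only the 4 units with D=2 (A = 0, -1, 2, 4): W = 2, 3, 0, 2, mean 1.75.
Difference = 2.2 − 1.75 = 0.45.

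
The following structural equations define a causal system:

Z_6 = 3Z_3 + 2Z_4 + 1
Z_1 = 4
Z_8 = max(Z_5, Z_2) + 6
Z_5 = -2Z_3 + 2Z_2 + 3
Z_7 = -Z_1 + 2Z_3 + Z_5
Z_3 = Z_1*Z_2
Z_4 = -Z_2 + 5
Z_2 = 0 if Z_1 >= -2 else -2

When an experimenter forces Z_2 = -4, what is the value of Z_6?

-29

Under do(Z_2=-4), the mechanism Z_2 = 0 if Z_1 >= -2 else -2 is discarded; Z_2 is fixed at -4.
Z_3 = Z_1*Z_2  [with Z_1=4, Z_2=-4]  = -16
Z_4 = -Z_2 + 5  [with Z_2=-4]  = 9
Z_6 = 3Z_3 + 2Z_4 + 1  [with Z_3=-16, Z_4=9]  = -29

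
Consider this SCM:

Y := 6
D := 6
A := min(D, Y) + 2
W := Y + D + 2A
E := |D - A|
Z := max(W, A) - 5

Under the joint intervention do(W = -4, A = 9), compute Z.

4

The joint intervention fixes W = -4, A = 9, removing each variable's own equation.
Z = max(W, A) - 5  [with W=-4, A=9]  = 4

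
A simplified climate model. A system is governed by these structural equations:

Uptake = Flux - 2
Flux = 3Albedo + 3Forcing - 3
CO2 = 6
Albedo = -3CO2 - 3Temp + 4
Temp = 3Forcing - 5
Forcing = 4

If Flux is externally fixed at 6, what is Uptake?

The intervention breaks the incoming arrows to Flux: Flux = 3Albedo + 3Forcing - 3 no longer applies, and Flux = 6.
Uptake = Flux - 2  [with Flux=6]  = 4

4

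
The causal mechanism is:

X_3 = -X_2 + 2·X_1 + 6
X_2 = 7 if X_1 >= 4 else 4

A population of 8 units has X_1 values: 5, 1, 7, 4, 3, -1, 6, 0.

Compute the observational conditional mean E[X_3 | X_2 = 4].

3.5

Conditioning on X_2=4 selects the 4 unit(s) with X_1 ∈ {1, 3, -1, 0}. Their X_3 values: 4, 8, 0, 2. Mean = 3.5.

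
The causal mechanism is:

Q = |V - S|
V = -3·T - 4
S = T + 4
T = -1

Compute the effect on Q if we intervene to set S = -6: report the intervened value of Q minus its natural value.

The intervention breaks the incoming arrows to S: S = T + 4 no longer applies, and S = -6.
V = -3·T - 4  [with T=-1]  = -1
Q = |V - S|  [with V=-1, S=-6]  = 5
Without intervention: V = -3·T - 4  [with T=-1]  = -1; S = T + 4  [with T=-1]  = 3; Q = |V - S|  [with V=-1, S=3]  = 4.
Change = 5 − 4 = 1.

1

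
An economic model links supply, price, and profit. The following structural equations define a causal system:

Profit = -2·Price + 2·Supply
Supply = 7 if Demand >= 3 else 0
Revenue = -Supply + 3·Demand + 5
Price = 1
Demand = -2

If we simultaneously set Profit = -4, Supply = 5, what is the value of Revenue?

Under do(Profit = -4, Supply = 5), each intervened variable's structural equation is replaced by its fixed value.
Revenue = -Supply + 3·Demand + 5  [with Supply=5, Demand=-2]  = -6

-6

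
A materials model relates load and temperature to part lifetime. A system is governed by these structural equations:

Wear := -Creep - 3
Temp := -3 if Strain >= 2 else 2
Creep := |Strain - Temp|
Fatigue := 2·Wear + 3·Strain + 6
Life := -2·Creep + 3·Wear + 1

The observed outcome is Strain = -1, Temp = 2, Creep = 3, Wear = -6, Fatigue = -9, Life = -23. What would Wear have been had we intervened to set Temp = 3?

-7

Under do(Temp=3), the mechanism Temp := -3 if Strain >= 2 else 2 is discarded; Temp is fixed at 3.
Creep = |Strain - Temp|  [with Strain=-1, Temp=3]  = 4
Wear = -Creep - 3  [with Creep=4]  = -7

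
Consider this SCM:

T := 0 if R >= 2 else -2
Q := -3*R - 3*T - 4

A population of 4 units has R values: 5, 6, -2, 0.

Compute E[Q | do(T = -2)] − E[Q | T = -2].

-9.75

Every unit gets T=-2 under the intervention. Q values become -13, -16, 8, 2; E[Q|do(T=-2)] = -4.75.
Observing T=-2 restricts to units where T's equation naturally yields -2: R ∈ {-2, 0}. In that subpopulation Q = 8, 2, mean 5.
Difference = -4.75 − 5 = -9.75.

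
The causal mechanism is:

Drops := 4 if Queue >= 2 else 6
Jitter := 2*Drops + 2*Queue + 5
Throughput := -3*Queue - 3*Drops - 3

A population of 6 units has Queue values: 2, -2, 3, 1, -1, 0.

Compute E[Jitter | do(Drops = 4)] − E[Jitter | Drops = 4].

Under do(Drops=4), Drops's equation is replaced by Drops=4 for every unit. Per-unit Jitter: 17, 9, 19, 15, 11, 13. Mean = 14.
E[Jitter|Drops=4] averages over only the 2 units with Drops=4 (Queue = 2, 3): Jitter = 17, 19, mean 18.
Difference = 14 − 18 = -4.

-4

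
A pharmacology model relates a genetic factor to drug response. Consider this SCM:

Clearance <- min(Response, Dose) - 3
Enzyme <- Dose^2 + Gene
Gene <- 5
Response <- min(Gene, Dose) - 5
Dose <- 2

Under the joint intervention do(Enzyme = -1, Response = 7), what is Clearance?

Setting Enzyme = -1, Response = 7 by intervention discards those variables' equations.
Clearance = min(Response, Dose) - 3  [with Response=7, Dose=2]  = -1

-1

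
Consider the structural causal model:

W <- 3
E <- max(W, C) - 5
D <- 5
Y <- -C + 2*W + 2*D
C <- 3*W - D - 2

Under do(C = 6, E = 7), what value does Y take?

10

The joint intervention fixes C = 6, E = 7, removing each variable's own equation.
Y = -C + 2*W + 2*D  [with C=6, W=3, D=5]  = 10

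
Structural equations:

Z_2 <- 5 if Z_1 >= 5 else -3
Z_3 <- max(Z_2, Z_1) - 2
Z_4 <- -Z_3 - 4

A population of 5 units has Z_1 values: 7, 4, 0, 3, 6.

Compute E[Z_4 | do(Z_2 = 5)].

-7.6

The intervention sets Z_2=5 in all 5 units regardless of Z_1. Recomputing Z_4 per unit gives -9, -7, -7, -7, -8; average -7.6.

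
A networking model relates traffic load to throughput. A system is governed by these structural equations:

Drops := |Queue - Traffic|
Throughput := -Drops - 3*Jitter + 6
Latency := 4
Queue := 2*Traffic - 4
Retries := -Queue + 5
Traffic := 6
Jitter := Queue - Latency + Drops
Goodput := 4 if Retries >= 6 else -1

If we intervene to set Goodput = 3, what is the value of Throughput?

Intervening sets Goodput = 3 and removes its equation (Goodput := 4 if Retries >= 6 else -1).
Since Throughput is not a descendant of the intervened variable, it is unaffected.
Queue = 2*Traffic - 4  [with Traffic=6]  = 8
Drops = |Queue - Traffic|  [with Queue=8, Traffic=6]  = 2
Jitter = Queue - Latency + Drops  [with Queue=8, Latency=4, Drops=2]  = 6
Throughput = -Drops - 3*Jitter + 6  [with Drops=2, Jitter=6]  = -14

-14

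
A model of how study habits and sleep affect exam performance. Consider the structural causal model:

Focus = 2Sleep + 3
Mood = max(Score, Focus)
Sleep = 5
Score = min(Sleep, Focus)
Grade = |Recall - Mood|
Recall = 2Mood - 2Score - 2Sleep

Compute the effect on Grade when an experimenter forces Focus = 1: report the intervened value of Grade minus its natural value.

4

Under do(Focus=1), the mechanism Focus = 2Sleep + 3 is discarded; Focus is fixed at 1.
Score = min(Sleep, Focus)  [with Sleep=5, Focus=1]  = 1
Mood = max(Score, Focus)  [with Score=1, Focus=1]  = 1
Recall = 2Mood - 2Score - 2Sleep  [with Mood=1, Score=1, Sleep=5]  = -10
Grade = |Recall - Mood|  [with Recall=-10, Mood=1]  = 11
Without intervention: Focus = 2Sleep + 3  [with Sleep=5]  = 13; Score = min(Sleep, Focus)  [with Sleep=5, Focus=13]  = 5; Mood = max(Score, Focus)  [with Score=5, Focus=13]  = 13; Recall = 2Mood - 2Score - 2Sleep  [with Mood=13, Score=5, Sleep=5]  = 6; Grade = |Recall - Mood|  [with Recall=6, Mood=13]  = 7.
Change = 11 − 7 = 4.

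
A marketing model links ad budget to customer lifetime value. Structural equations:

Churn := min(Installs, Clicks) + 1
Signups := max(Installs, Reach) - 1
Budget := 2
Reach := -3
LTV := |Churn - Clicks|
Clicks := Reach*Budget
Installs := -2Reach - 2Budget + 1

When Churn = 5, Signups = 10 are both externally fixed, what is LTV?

Setting Churn = 5, Signups = 10 by intervention discards those variables' equations.
Clicks = Reach*Budget  [with Reach=-3, Budget=2]  = -6
LTV = |Churn - Clicks|  [with Churn=5, Clicks=-6]  = 11

11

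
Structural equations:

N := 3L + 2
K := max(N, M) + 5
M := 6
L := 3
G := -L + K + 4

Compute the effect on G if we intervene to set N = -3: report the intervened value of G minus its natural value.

do(N=-3) replaces the equation N := 3L + 2 with the constant N = -3.
K = max(N, M) + 5  [with N=-3, M=6]  = 11
G = -L + K + 4  [with L=3, K=11]  = 12
Without intervention: N = 3L + 2  [with L=3]  = 11; K = max(N, M) + 5  [with N=11, M=6]  = 16; G = -L + K + 4  [with L=3, K=16]  = 17.
Change = 12 − 17 = -5.

-5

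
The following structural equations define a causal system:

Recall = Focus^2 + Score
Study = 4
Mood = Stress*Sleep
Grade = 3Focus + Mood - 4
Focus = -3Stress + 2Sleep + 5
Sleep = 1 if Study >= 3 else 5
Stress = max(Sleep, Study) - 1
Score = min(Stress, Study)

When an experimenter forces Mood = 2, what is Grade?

-8

Intervening sets Mood = 2 and removes its equation (Mood = Stress*Sleep).
Sleep = 1 if Study >= 3 else 5  [with Study=4]  = 1
Stress = max(Sleep, Study) - 1  [with Sleep=1, Study=4]  = 3
Focus = -3Stress + 2Sleep + 5  [with Stress=3, Sleep=1]  = -2
Grade = 3Focus + Mood - 4  [with Focus=-2, Mood=2]  = -8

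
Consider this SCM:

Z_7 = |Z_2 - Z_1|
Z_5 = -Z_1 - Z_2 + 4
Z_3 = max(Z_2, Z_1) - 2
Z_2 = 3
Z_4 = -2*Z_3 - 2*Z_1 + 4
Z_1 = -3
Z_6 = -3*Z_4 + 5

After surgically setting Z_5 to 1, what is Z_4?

8

The intervention breaks the incoming arrows to Z_5: Z_5 = -Z_1 - Z_2 + 4 no longer applies, and Z_5 = 1.
Since Z_4 is not a descendant of the intervened variable, it is unaffected.
Z_3 = max(Z_2, Z_1) - 2  [with Z_2=3, Z_1=-3]  = 1
Z_4 = -2*Z_3 - 2*Z_1 + 4  [with Z_3=1, Z_1=-3]  = 8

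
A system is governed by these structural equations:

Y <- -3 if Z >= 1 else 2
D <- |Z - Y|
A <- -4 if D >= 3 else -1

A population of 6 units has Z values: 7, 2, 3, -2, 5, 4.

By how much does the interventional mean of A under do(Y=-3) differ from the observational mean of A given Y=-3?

Every unit gets Y=-3 under the intervention. A values become -4, -4, -4, -1, -4, -4; E[A|do(Y=-3)] = -3.5.
E[A|Y=-3] averages over only the 5 units with Y=-3 (Z = 7, 2, 3, 5, 4): A = -4, -4, -4, -4, -4, mean -4.
Difference = -3.5 − (-4) = 0.5.

0.5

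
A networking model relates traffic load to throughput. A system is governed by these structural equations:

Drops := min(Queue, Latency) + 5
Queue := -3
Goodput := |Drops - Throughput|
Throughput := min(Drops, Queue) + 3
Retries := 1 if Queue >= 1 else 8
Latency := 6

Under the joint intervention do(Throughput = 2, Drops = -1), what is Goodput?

The joint intervention fixes Throughput = 2, Drops = -1, removing each variable's own equation.
Goodput = |Drops - Throughput|  [with Drops=-1, Throughput=2]  = 3

3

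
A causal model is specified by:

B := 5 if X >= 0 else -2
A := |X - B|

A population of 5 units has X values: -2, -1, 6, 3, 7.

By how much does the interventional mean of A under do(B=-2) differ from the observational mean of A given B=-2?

Under do(B=-2), B's equation is replaced by B=-2 for every unit. Per-unit A: 0, 1, 8, 5, 9. Mean = 4.6.
E[A|B=-2] averages over only the 2 units with B=-2 (X = -2, -1): A = 0, 1, mean 0.5.
Difference = 4.6 − 0.5 = 4.1.

4.1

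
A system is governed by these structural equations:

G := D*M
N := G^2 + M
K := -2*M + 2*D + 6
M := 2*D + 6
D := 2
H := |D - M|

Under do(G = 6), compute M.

10

Under do(G=6), the mechanism G := D*M is discarded; G is fixed at 6.
Since M is not a descendant of the intervened variable, it is unaffected.
M = 2*D + 6  [with D=2]  = 10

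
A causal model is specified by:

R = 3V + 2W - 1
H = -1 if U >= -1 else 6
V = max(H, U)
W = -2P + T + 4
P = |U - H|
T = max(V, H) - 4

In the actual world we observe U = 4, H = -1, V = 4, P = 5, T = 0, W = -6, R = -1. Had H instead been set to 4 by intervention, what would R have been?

19

Under do(H=4), the mechanism H = -1 if U >= -1 else 6 is discarded; H is fixed at 4.
V = max(H, U)  [with H=4, U=4]  = 4
P = |U - H|  [with U=4, H=4]  = 0
T = max(V, H) - 4  [with V=4, H=4]  = 0
W = -2P + T + 4  [with P=0, T=0]  = 4
R = 3V + 2W - 1  [with V=4, W=4]  = 19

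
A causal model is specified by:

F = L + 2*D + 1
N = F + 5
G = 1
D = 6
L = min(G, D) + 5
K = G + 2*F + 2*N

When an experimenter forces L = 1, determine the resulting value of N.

19

do(L=1) replaces the equation L = min(G, D) + 5 with the constant L = 1.
F = L + 2*D + 1  [with L=1, D=6]  = 14
N = F + 5  [with F=14]  = 19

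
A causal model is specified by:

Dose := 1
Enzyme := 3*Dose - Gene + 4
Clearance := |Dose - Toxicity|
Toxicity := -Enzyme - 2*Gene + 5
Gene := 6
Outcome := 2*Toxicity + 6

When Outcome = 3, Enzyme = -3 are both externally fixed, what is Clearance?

Under do(Outcome = 3, Enzyme = -3), each intervened variable's structural equation is replaced by its fixed value.
Toxicity = -Enzyme - 2*Gene + 5  [with Enzyme=-3, Gene=6]  = -4
Clearance = |Dose - Toxicity|  [with Dose=1, Toxicity=-4]  = 5

5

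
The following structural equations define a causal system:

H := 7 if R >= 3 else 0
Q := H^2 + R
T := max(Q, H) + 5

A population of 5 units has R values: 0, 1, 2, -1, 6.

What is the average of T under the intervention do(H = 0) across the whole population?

Every unit gets H=0 under the intervention. T values become 5, 6, 7, 5, 11; E[T|do(H=0)] = 6.8.

6.8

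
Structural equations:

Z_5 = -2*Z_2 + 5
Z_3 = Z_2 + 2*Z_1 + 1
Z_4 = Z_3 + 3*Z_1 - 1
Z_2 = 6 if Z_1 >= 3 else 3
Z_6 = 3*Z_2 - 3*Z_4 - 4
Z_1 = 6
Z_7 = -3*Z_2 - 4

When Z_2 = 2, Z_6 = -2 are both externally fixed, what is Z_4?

32

The joint intervention fixes Z_2 = 2, Z_6 = -2, removing each variable's own equation.
Z_3 = Z_2 + 2*Z_1 + 1  [with Z_2=2, Z_1=6]  = 15
Z_4 = Z_3 + 3*Z_1 - 1  [with Z_3=15, Z_1=6]  = 32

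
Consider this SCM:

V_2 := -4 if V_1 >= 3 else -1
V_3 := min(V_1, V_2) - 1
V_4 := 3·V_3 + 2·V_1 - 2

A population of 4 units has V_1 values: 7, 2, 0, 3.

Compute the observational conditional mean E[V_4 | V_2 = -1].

-6

Conditioning on V_2=-1 selects the 2 unit(s) with V_1 ∈ {2, 0}. Their V_4 values: -4, -8. Mean = -6.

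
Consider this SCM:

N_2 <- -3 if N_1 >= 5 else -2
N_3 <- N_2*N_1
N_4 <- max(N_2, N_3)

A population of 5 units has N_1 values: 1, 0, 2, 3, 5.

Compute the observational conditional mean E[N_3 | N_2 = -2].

-3

E[N_3|N_2=-2] averages over only the 4 units with N_2=-2 (N_1 = 1, 0, 2, 3): N_3 = -2, 0, -4, -6, mean -3.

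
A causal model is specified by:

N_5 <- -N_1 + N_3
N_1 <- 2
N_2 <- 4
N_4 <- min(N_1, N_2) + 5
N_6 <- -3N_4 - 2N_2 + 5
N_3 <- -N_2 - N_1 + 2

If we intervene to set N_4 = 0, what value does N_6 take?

Under do(N_4=0), the mechanism N_4 <- min(N_1, N_2) + 5 is discarded; N_4 is fixed at 0.
N_6 = -3N_4 - 2N_2 + 5  [with N_4=0, N_2=4]  = -3

-3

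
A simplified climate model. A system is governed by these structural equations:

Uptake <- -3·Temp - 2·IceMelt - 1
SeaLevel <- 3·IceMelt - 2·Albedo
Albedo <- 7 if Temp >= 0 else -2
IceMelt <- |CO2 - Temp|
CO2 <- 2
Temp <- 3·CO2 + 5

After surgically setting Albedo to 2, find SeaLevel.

23

Intervening sets Albedo = 2 and removes its equation (Albedo <- 7 if Temp >= 0 else -2).
Temp = 3·CO2 + 5  [with CO2=2]  = 11
IceMelt = |CO2 - Temp|  [with CO2=2, Temp=11]  = 9
SeaLevel = 3·IceMelt - 2·Albedo  [with IceMelt=9, Albedo=2]  = 23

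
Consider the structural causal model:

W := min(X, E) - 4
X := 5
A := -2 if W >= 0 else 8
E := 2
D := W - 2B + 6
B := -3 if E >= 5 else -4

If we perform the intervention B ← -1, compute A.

The intervention breaks the incoming arrows to B: B := -3 if E >= 5 else -4 no longer applies, and B = -1.
No directed path runs from B to A, so A keeps its natural value.
W = min(X, E) - 4  [with X=5, E=2]  = -2
A = -2 if W >= 0 else 8  [with W=-2]  = 8

8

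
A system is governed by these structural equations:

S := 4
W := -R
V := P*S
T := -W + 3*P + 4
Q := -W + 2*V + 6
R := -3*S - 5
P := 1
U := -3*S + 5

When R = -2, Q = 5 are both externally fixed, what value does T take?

5

Setting R = -2, Q = 5 by intervention discards those variables' equations.
W = -R  [with R=-2]  = 2
T = -W + 3*P + 4  [with W=2, P=1]  = 5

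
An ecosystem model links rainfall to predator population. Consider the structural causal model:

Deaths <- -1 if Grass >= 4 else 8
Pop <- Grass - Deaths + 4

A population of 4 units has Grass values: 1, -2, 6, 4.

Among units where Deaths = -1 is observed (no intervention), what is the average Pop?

E[Pop|Deaths=-1] averages over only the 2 units with Deaths=-1 (Grass = 6, 4): Pop = 11, 9, mean 10.

10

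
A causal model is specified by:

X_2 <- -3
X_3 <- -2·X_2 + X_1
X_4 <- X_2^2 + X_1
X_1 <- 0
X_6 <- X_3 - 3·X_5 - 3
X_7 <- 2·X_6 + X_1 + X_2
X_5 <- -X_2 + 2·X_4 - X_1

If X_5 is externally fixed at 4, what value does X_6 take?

-9

The intervention breaks the incoming arrows to X_5: X_5 <- -X_2 + 2·X_4 - X_1 no longer applies, and X_5 = 4.
X_3 = -2·X_2 + X_1  [with X_2=-3, X_1=0]  = 6
X_6 = X_3 - 3·X_5 - 3  [with X_3=6, X_5=4]  = -9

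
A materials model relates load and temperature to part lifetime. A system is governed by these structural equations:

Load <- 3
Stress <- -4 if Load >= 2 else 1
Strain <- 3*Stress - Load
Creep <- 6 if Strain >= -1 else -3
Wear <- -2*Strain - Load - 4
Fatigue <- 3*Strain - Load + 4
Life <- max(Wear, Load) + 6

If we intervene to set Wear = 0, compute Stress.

-4

Under do(Wear=0), the mechanism Wear <- -2*Strain - Load - 4 is discarded; Wear is fixed at 0.
No directed path runs from Wear to Stress, so Stress keeps its natural value.
Stress = -4 if Load >= 2 else 1  [with Load=3]  = -4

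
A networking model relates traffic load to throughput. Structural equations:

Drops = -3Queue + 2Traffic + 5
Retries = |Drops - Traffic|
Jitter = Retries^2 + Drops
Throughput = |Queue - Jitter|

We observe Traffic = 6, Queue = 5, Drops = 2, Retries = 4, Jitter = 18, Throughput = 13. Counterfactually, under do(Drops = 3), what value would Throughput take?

The intervention breaks the incoming arrows to Drops: Drops = -3Queue + 2Traffic + 5 no longer applies, and Drops = 3.
Retries = |Drops - Traffic|  [with Drops=3, Traffic=6]  = 3
Jitter = Retries^2 + Drops  [with Retries=3, Drops=3]  = 12
Throughput = |Queue - Jitter|  [with Queue=5, Jitter=12]  = 7

7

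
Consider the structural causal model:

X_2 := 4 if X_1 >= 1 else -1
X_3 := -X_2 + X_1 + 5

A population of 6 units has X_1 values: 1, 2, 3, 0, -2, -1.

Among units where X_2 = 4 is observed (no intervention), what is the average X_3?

3

Observing X_2=4 restricts to units where X_2's equation naturally yields 4: X_1 ∈ {1, 2, 3}. In that subpopulation X_3 = 2, 3, 4, mean 3.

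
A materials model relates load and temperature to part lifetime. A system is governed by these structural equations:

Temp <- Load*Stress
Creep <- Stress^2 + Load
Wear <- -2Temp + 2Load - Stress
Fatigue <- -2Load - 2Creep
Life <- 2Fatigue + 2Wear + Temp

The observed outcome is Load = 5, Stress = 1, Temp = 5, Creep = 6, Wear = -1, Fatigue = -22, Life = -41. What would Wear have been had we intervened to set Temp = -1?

11

do(Temp=-1) replaces the equation Temp <- Load*Stress with the constant Temp = -1.
Wear = -2Temp + 2Load - Stress  [with Temp=-1, Load=5, Stress=1]  = 11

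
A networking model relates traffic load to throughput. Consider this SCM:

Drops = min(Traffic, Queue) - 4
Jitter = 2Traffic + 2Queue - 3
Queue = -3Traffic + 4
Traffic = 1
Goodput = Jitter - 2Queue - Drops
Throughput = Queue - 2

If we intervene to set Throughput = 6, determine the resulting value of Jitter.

The intervention breaks the incoming arrows to Throughput: Throughput = Queue - 2 no longer applies, and Throughput = 6.
Since Jitter is not a descendant of the intervened variable, it is unaffected.
Queue = -3Traffic + 4  [with Traffic=1]  = 1
Jitter = 2Traffic + 2Queue - 3  [with Traffic=1, Queue=1]  = 1

1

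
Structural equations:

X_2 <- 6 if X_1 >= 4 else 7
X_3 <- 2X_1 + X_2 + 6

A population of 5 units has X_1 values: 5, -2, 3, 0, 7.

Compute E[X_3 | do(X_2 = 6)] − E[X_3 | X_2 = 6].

Under do(X_2=6), X_2's equation is replaced by X_2=6 for every unit. Per-unit X_3: 22, 8, 18, 12, 26. Mean = 17.2.
Observing X_2=6 restricts to units where X_2's equation naturally yields 6: X_1 ∈ {5, 7}. In that subpopulation X_3 = 22, 26, mean 24.
Difference = 17.2 − 24 = -6.8.

-6.8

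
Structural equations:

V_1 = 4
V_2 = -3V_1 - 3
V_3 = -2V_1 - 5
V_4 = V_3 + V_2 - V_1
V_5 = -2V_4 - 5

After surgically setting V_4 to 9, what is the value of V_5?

Intervening sets V_4 = 9 and removes its equation (V_4 = V_3 + V_2 - V_1).
V_5 = -2V_4 - 5  [with V_4=9]  = -23

-23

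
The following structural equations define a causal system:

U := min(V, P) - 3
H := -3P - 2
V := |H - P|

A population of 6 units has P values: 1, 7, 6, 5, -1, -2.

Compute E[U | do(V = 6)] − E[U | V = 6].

3

The intervention sets V=6 in all 6 units regardless of P. Recomputing U per unit gives -2, 3, 3, 2, -4, -5; average -0.5.
Conditioning on V=6 selects the 2 unit(s) with P ∈ {1, -2}. Their U values: -2, -5. Mean = -3.5.
Difference = -0.5 − (-3.5) = 3.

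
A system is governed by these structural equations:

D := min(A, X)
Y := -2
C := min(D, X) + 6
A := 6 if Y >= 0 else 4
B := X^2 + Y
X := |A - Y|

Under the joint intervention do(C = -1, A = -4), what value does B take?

2

The joint intervention fixes C = -1, A = -4, removing each variable's own equation.
X = |A - Y|  [with A=-4, Y=-2]  = 2
B = X^2 + Y  [with X=2, Y=-2]  = 2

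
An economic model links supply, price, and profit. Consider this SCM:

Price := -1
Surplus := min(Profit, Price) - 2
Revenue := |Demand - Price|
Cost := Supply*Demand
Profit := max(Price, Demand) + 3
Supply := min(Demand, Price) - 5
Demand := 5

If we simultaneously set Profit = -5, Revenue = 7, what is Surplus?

-7

Setting Profit = -5, Revenue = 7 by intervention discards those variables' equations.
Surplus = min(Profit, Price) - 2  [with Profit=-5, Price=-1]  = -7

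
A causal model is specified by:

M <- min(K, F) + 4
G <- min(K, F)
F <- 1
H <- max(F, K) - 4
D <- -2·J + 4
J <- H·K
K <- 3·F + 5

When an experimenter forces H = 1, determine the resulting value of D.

-12

Under do(H=1), the mechanism H <- max(F, K) - 4 is discarded; H is fixed at 1.
K = 3·F + 5  [with F=1]  = 8
J = H·K  [with H=1, K=8]  = 8
D = -2·J + 4  [with J=8]  = -12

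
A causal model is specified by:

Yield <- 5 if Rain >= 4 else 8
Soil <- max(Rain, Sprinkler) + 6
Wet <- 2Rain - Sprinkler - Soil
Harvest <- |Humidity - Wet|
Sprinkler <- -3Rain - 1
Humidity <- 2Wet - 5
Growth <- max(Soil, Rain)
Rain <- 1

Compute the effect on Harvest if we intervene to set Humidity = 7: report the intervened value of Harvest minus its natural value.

Intervening sets Humidity = 7 and removes its equation (Humidity <- 2Wet - 5).
Sprinkler = -3Rain - 1  [with Rain=1]  = -4
Soil = max(Rain, Sprinkler) + 6  [with Rain=1, Sprinkler=-4]  = 7
Wet = 2Rain - Sprinkler - Soil  [with Rain=1, Sprinkler=-4, Soil=7]  = -1
Harvest = |Humidity - Wet|  [with Humidity=7, Wet=-1]  = 8
Without intervention: Sprinkler = -3Rain - 1  [with Rain=1]  = -4; Soil = max(Rain, Sprinkler) + 6  [with Rain=1, Sprinkler=-4]  = 7; Wet = 2Rain - Sprinkler - Soil  [with Rain=1, Sprinkler=-4, Soil=7]  = -1; Humidity = 2Wet - 5  [with Wet=-1]  = -7; Harvest = |Humidity - Wet|  [with Humidity=-7, Wet=-1]  = 6.
Change = 8 − 6 = 2.

2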